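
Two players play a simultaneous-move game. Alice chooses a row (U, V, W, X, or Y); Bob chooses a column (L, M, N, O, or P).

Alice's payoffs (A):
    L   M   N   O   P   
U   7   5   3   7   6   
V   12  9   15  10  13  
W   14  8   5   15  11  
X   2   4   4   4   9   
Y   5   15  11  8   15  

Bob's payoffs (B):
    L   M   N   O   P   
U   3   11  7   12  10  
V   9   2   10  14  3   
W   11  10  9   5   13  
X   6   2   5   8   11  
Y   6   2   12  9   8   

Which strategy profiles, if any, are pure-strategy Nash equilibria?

None

Find each player's best response to every opponent strategy; NE are the intersections.
Alice's best responses — vs L: W (payoff 14); vs M: Y (payoff 15); vs N: V (payoff 15); vs O: W (payoff 15); vs P: Y (payoff 15).
Bob's best responses — vs U: O (payoff 12); vs V: O (payoff 14); vs W: P (payoff 13); vs X: P (payoff 11); vs Y: N (payoff 12).
No cell has both players best-responding. For instance, Alice's best reply to M is Y, but against Y Bob prefers N over M.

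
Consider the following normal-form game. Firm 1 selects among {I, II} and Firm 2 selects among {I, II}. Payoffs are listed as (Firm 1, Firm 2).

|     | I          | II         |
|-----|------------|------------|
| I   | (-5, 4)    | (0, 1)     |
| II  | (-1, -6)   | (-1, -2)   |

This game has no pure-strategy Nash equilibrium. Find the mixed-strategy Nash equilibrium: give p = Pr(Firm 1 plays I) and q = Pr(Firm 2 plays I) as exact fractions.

In a mixed NE each player is indifferent between their pure strategies, so the opponent's mix sets the indifference.
Firm 2 indifferent between I and II: p·4 + (1−p)·(-6) = p·1 + (1−p)·(-2) ⟹ (-6) + 10p = (-2) + 3p ⟹ p = 4/7.
Firm 1 indifferent between I and II: q·(-5) + (1−q)·0 = q·(-1) + (1−q)·(-1) ⟹ 0 + (-5)q = (-1) + 0q ⟹ q = 1/5.

p = 4/7, q = 1/5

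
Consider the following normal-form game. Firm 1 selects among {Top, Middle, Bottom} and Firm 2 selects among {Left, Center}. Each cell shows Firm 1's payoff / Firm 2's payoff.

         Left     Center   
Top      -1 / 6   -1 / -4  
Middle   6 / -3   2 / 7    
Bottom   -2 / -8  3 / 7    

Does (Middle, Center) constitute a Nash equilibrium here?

Holding Firm 2 at Center: Firm 1 gets 2 from Middle but could get 3 by switching to Bottom. Firm 1 has a profitable deviation.

No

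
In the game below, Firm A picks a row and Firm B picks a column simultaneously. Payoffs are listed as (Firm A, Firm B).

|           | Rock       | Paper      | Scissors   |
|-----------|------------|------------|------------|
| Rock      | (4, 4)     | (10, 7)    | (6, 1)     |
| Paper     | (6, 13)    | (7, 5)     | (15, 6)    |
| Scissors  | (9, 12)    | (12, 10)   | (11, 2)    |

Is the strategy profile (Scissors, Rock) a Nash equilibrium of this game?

Holding Firm B at Rock: Firm A gets 9 from Scissors, versus 4 from Rock, 6 from Paper. No profitable deviation for Firm A.
Holding Firm A at Scissors: Firm B gets 12 from Rock, versus 10 from Paper, 2 from Scissors. No profitable deviation for Firm B either.

Yes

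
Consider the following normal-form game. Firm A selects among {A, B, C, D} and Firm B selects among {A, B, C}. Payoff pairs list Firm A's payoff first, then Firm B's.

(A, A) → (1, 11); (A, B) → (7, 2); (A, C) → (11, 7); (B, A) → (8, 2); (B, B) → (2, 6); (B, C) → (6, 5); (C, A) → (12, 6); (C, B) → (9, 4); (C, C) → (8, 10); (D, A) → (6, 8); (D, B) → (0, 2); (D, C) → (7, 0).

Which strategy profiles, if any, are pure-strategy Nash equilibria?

None

Find each player's best response to every opponent strategy; NE are the intersections.
Firm A's best responses — vs A: C (payoff 12); vs B: C (payoff 9); vs C: A (payoff 11).
Firm B's best responses — vs A: A (payoff 11); vs B: B (payoff 6); vs C: C (payoff 10); vs D: A (payoff 8).
No cell has both players best-responding. For instance, Firm A's best reply to B is C, but against C Firm B prefers C over B.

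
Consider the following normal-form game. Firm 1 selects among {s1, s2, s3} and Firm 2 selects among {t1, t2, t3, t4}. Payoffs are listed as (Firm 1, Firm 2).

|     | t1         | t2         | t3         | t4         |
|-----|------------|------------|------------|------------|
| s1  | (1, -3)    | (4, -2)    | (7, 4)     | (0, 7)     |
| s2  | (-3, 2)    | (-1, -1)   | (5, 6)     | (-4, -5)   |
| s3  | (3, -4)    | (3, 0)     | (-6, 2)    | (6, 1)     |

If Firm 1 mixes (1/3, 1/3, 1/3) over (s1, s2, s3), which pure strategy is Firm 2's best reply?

t3

Firm 2's best reply maximizes expected payoff against the mix.
t1: (1/3)·(-3) + (1/3)·2 + (1/3)·(-4) = -5/3
t2: (1/3)·(-2) + (1/3)·(-1) + (1/3)·0 = -1
t3: (1/3)·4 + (1/3)·6 + (1/3)·2 = 4
t4: (1/3)·7 + (1/3)·(-5) + (1/3)·1 = 1
Highest expected payoff is 4, from t3.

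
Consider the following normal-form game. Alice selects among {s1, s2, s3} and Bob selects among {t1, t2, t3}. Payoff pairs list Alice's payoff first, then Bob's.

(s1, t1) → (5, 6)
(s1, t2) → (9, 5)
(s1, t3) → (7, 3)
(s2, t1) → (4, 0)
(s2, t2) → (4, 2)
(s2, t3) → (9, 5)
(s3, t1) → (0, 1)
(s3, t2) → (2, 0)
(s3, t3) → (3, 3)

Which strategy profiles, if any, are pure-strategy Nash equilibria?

Check mutual best responses: a cell is a NE iff neither player can gain by unilaterally deviating.
Alice's best responses — vs t1: s1 (payoff 5); vs t2: s1 (payoff 9); vs t3: s2 (payoff 9).
Bob's best responses — vs s1: t1 (payoff 6); vs s2: t3 (payoff 5); vs s3: t3 (payoff 3).
Mutual best responses occur at (s1, t1) and (s2, t3); at each, neither player gains by switching.

(s1, t1) and (s2, t3)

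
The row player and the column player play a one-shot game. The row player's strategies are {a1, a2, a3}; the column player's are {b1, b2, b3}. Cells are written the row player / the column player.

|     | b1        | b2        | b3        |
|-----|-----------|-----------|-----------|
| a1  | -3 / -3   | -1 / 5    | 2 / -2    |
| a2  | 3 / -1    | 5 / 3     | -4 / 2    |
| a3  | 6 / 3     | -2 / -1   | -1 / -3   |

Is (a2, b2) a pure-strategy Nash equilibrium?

Holding the column player at b2: the row player gets 5 from a2, versus -1 from a1, -2 from a3. No profitable deviation for the row player.
Holding the row player at a2: the column player gets 3 from b2, versus -1 from b1, 2 from b3. No profitable deviation for the column player either.

Yes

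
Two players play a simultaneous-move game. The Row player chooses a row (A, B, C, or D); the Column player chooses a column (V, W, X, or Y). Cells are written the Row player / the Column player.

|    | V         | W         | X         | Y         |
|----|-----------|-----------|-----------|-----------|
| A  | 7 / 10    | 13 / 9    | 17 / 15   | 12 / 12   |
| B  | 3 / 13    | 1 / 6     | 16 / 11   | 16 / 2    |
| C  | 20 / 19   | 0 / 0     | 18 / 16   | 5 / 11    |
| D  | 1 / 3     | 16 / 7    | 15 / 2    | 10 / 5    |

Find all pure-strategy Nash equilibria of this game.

(C, V) and (D, W)

Find each player's best response to every opponent strategy; NE are the intersections.
The Row player's best responses — vs V: C (payoff 20); vs W: D (payoff 16); vs X: C (payoff 18); vs Y: B (payoff 16).
The Column player's best responses — vs A: X (payoff 15); vs B: V (payoff 13); vs C: V (payoff 19); vs D: W (payoff 7).
Mutual best responses occur at (C, V) and (D, W); at each, neither player gains by switching.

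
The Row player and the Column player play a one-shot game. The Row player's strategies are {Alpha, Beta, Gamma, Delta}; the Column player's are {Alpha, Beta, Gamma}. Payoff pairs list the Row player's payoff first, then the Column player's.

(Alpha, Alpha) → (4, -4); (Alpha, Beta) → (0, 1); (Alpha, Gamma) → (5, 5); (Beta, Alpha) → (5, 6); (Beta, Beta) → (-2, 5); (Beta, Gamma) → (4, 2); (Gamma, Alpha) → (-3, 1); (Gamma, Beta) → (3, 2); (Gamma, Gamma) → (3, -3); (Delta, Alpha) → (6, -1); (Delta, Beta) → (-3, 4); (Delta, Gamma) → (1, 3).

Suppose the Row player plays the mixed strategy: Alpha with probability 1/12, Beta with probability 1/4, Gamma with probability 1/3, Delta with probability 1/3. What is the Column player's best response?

Compute the Column player's expected payoff from each pure strategy against the given mix.
Alpha: (1/12)·(-4) + (1/4)·6 + (1/3)·1 + (1/3)·(-1) = 7/6
Beta: (1/12)·1 + (1/4)·5 + (1/3)·2 + (1/3)·4 = 10/3
Gamma: (1/12)·5 + (1/4)·2 + (1/3)·(-3) + (1/3)·3 = 11/12
Highest expected payoff is 10/3, from Beta.

Beta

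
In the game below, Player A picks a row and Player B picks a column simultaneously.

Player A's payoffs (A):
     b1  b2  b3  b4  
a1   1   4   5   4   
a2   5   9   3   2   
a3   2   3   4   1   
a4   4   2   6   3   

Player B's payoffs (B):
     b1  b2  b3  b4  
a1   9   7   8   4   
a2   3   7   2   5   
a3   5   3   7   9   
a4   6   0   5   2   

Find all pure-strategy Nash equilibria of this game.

A profile is a Nash equilibrium when each player is best-responding to the other.
Player A's best responses — vs b1: a2 (payoff 5); vs b2: a2 (payoff 9); vs b3: a4 (payoff 6); vs b4: a1 (payoff 4).
Player B's best responses — vs a1: b1 (payoff 9); vs a2: b2 (payoff 7); vs a3: b4 (payoff 9); vs a4: b1 (payoff 6).
The only mutual best response is (a2, b2); neither player gains by switching there.

(a2, b2)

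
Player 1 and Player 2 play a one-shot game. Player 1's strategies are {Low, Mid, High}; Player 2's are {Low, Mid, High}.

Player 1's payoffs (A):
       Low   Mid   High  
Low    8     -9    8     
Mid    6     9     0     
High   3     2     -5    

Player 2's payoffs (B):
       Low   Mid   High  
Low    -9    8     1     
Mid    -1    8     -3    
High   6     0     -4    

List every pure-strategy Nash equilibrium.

Find each player's best response to every opponent strategy; NE are the intersections.
Player 1's best responses — vs Low: Low (payoff 8); vs Mid: Mid (payoff 9); vs High: Low (payoff 8).
Player 2's best responses — vs Low: Mid (payoff 8); vs Mid: Mid (payoff 8); vs High: Low (payoff 6).
The only mutual best response is (Mid, Mid); neither player gains by switching there.

(Mid, Mid)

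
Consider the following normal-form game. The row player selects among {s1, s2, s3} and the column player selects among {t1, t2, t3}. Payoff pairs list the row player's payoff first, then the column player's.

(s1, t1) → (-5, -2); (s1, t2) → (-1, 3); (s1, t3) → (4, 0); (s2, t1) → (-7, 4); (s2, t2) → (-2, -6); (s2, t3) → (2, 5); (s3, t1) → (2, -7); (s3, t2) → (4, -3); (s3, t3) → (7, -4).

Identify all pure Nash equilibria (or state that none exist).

Find each player's best response to every opponent strategy; NE are the intersections.
The row player's best responses — vs t1: s3 (payoff 2); vs t2: s3 (payoff 4); vs t3: s3 (payoff 7).
The column player's best responses — vs s1: t2 (payoff 3); vs s2: t3 (payoff 5); vs s3: t2 (payoff -3).
The only mutual best response is (s3, t2); neither player gains by switching there.

(s3, t2)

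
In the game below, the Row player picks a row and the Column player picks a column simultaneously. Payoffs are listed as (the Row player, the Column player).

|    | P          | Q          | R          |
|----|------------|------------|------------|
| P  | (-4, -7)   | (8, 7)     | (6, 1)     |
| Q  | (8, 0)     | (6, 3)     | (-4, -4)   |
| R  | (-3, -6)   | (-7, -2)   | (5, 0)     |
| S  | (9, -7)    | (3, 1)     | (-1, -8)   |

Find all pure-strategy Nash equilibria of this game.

A profile is a Nash equilibrium when each player is best-responding to the other.
The Row player's best responses — vs P: S (payoff 9); vs Q: P (payoff 8); vs R: P (payoff 6).
The Column player's best responses — vs P: Q (payoff 7); vs Q: Q (payoff 3); vs R: R (payoff 0); vs S: Q (payoff 1).
The only mutual best response is (P, Q); neither player gains by switching there.

(P, Q)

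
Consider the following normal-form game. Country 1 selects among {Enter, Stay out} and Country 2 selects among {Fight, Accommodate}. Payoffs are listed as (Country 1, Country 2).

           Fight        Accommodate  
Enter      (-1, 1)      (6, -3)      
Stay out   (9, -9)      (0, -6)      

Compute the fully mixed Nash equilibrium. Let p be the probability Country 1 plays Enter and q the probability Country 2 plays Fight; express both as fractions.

p = 3/7, q = 3/8

Each player's mixing probability is pinned down by making the *other* player indifferent.
Country 2 indifferent between Fight and Accommodate: p·1 + (1−p)·(-9) = p·(-3) + (1−p)·(-6) ⟹ (-9) + 10p = (-6) + 3p ⟹ p = 3/7.
Country 1 indifferent between Enter and Stay out: q·(-1) + (1−q)·6 = q·9 + (1−q)·0 ⟹ 6 + (-7)q = 0 + 9q ⟹ q = 3/8.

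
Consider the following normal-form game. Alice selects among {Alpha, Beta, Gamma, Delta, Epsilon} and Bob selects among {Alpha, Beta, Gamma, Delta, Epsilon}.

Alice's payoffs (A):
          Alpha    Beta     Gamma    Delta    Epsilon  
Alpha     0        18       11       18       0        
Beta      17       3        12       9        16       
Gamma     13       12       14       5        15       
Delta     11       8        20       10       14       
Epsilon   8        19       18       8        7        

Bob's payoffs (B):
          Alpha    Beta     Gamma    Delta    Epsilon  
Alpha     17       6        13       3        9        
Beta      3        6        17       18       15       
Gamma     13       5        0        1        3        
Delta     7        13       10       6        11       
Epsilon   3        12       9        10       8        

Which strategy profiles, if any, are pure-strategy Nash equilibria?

Check mutual best responses: a cell is a NE iff neither player can gain by unilaterally deviating.
Alice's best responses — vs Alpha: Beta (payoff 17); vs Beta: Epsilon (payoff 19); vs Gamma: Delta (payoff 20); vs Delta: Alpha (payoff 18); vs Epsilon: Beta (payoff 16).
Bob's best responses — vs Alpha: Alpha (payoff 17); vs Beta: Delta (payoff 18); vs Gamma: Alpha (payoff 13); vs Delta: Beta (payoff 13); vs Epsilon: Beta (payoff 12).
The only mutual best response is (Epsilon, Beta); neither player gains by switching there.

(Epsilon, Beta)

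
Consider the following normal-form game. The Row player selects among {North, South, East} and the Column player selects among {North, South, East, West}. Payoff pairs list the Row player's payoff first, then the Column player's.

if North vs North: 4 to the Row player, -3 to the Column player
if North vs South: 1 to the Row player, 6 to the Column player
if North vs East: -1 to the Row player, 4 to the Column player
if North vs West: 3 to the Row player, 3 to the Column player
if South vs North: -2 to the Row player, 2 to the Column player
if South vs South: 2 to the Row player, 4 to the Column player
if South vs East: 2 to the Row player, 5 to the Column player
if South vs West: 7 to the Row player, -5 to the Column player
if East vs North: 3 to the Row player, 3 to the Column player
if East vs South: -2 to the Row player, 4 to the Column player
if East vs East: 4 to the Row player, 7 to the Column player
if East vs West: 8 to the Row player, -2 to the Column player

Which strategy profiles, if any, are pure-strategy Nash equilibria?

Find each player's best response to every opponent strategy; NE are the intersections.
The Row player's best responses — vs North: North (payoff 4); vs South: South (payoff 2); vs East: East (payoff 4); vs West: East (payoff 8).
The Column player's best responses — vs North: South (payoff 6); vs South: East (payoff 5); vs East: East (payoff 7).
The only mutual best response is (East, East); neither player gains by switching there.

(East, East)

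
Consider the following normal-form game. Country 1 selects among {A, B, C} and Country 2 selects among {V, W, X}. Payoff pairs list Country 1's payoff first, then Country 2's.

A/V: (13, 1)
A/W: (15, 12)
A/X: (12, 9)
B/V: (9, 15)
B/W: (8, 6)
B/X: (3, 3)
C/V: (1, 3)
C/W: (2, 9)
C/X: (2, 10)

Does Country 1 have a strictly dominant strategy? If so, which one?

A strategy is strictly dominant if it gives Country 1 a strictly higher payoff than every other strategy, against every choice by the opponent.
A strictly dominates: vs V: 13 > each of {9, 1}; vs W: 15 > each of {8, 2}; vs X: 12 > each of {3, 2}.

A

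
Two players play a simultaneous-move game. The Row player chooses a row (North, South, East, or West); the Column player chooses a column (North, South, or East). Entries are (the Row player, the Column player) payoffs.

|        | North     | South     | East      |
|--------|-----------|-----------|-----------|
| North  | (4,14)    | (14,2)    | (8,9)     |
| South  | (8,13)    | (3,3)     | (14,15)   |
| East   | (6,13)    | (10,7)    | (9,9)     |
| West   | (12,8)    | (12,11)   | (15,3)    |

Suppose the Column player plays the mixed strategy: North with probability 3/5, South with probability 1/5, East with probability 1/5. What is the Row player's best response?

West

Compute the Row player's expected payoff from each pure strategy against the given mix.
North: (3/5)·4 + (1/5)·14 + (1/5)·8 = 34/5
South: (3/5)·8 + (1/5)·3 + (1/5)·14 = 41/5
East: (3/5)·6 + (1/5)·10 + (1/5)·9 = 37/5
West: (3/5)·12 + (1/5)·12 + (1/5)·15 = 63/5
Highest expected payoff is 63/5, from West.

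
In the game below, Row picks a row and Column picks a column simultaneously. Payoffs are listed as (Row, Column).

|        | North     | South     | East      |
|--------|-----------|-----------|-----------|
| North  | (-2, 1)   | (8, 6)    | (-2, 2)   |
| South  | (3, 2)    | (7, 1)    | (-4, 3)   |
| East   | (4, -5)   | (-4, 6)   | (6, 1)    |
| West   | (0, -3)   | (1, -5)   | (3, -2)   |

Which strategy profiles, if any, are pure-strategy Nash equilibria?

Check mutual best responses: a cell is a NE iff neither player can gain by unilaterally deviating.
Row's best responses — vs North: East (payoff 4); vs South: North (payoff 8); vs East: East (payoff 6).
Column's best responses — vs North: South (payoff 6); vs South: East (payoff 3); vs East: South (payoff 6); vs West: East (payoff -2).
The only mutual best response is (North, South); neither player gains by switching there.

(North, South)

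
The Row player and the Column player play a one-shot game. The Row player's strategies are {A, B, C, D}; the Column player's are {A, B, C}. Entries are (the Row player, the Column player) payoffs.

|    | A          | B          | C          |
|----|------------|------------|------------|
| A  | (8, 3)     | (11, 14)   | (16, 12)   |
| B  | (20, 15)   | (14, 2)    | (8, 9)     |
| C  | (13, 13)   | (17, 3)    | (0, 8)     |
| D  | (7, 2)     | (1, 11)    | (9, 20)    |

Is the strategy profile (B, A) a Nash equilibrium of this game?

Holding the Column player at A: the Row player gets 20 from B, versus 8 from A, 13 from C, 7 from D. No profitable deviation for the Row player.
Holding the Row player at B: the Column player gets 15 from A, versus 2 from B, 9 from C. No profitable deviation for the Column player either.

Yes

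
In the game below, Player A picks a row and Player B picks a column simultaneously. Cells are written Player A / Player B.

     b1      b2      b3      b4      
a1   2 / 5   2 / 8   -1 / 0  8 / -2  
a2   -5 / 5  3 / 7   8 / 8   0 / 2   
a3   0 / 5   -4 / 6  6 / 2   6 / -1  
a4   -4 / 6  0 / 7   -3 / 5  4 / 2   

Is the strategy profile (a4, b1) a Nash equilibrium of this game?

No

Holding Player B at b1: Player A gets -4 from a4 but could get 2 by switching to a1. Player A has a profitable deviation.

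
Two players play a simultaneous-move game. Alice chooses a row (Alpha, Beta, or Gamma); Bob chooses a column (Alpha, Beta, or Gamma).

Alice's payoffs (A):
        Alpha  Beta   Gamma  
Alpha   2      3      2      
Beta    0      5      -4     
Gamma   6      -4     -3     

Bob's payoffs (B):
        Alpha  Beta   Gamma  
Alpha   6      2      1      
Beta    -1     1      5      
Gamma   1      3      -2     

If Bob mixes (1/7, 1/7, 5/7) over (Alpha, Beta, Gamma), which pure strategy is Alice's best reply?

Compute Alice's expected payoff from each pure strategy against the given mix.
Alpha: (1/7)·2 + (1/7)·3 + (5/7)·2 = 15/7
Beta: (1/7)·0 + (1/7)·5 + (5/7)·(-4) = -15/7
Gamma: (1/7)·6 + (1/7)·(-4) + (5/7)·(-3) = -13/7
Highest expected payoff is 15/7, from Alpha.

Alpha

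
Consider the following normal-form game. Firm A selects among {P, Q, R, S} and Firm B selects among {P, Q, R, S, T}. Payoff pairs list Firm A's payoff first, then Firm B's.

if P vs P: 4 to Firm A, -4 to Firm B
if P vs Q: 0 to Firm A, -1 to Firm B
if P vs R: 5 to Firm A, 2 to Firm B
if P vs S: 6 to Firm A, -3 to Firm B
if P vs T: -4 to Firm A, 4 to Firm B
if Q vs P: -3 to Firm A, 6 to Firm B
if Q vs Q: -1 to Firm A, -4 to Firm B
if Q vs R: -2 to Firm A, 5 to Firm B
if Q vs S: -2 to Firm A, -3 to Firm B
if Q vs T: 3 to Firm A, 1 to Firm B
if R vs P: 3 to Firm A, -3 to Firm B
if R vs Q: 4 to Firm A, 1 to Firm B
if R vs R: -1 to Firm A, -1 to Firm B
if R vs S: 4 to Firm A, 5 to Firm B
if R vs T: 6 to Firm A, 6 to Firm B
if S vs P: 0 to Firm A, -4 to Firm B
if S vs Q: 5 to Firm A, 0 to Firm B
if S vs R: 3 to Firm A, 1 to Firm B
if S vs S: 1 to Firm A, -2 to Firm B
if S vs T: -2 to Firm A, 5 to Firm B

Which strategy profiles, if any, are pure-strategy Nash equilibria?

(R, T)

Find each player's best response to every opponent strategy; NE are the intersections.
Firm A's best responses — vs P: P (payoff 4); vs Q: S (payoff 5); vs R: P (payoff 5); vs S: P (payoff 6); vs T: R (payoff 6).
Firm B's best responses — vs P: T (payoff 4); vs Q: P (payoff 6); vs R: T (payoff 6); vs S: T (payoff 5).
The only mutual best response is (R, T); neither player gains by switching there.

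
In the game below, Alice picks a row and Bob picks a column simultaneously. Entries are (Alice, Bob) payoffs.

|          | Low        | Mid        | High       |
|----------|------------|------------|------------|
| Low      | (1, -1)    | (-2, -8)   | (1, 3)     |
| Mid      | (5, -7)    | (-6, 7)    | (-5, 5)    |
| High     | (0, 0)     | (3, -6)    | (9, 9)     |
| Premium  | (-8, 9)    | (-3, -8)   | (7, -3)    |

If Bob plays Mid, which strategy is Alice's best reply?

High

With Bob fixed at Mid, Alice's payoffs are: Low → -2, Mid → -6, High → 3, Premium → -3.
The maximum is 3, achieved by High.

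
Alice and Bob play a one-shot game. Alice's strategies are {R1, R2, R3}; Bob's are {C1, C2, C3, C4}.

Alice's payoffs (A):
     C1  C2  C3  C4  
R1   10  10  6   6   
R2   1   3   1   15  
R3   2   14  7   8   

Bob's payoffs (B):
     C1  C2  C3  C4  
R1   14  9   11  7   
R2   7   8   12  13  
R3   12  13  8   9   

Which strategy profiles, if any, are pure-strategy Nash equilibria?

(R1, C1), (R2, C4), and (R3, C2)

A profile is a Nash equilibrium when each player is best-responding to the other.
Alice's best responses — vs C1: R1 (payoff 10); vs C2: R3 (payoff 14); vs C3: R3 (payoff 7); vs C4: R2 (payoff 15).
Bob's best responses — vs R1: C1 (payoff 14); vs R2: C4 (payoff 13); vs R3: C2 (payoff 13).
Mutual best responses occur at (R1, C1), (R2, C4), and (R3, C2); at each, neither player gains by switching.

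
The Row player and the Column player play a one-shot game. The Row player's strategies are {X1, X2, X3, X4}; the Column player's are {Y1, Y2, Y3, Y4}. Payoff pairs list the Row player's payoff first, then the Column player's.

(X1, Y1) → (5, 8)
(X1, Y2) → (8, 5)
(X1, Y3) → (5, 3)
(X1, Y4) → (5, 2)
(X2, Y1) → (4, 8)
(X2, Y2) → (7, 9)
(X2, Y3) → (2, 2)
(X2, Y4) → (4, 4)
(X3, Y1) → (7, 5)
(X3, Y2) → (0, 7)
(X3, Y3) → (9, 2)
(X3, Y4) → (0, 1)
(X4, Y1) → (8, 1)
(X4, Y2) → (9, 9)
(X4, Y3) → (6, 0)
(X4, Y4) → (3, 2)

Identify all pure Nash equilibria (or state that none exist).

A profile is a Nash equilibrium when each player is best-responding to the other.
The Row player's best responses — vs Y1: X4 (payoff 8); vs Y2: X4 (payoff 9); vs Y3: X3 (payoff 9); vs Y4: X1 (payoff 5).
The Column player's best responses — vs X1: Y1 (payoff 8); vs X2: Y2 (payoff 9); vs X3: Y2 (payoff 7); vs X4: Y2 (payoff 9).
The only mutual best response is (X4, Y2); neither player gains by switching there.

(X4, Y2)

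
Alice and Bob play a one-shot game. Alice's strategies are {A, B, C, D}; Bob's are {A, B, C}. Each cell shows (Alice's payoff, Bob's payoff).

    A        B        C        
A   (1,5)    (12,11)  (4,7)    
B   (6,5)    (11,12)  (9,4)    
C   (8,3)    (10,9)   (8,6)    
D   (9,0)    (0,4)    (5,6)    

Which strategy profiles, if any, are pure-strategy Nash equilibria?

Find each player's best response to every opponent strategy; NE are the intersections.
Alice's best responses — vs A: D (payoff 9); vs B: A (payoff 12); vs C: B (payoff 9).
Bob's best responses — vs A: B (payoff 11); vs B: B (payoff 12); vs C: B (payoff 9); vs D: C (payoff 6).
The only mutual best response is (A, B); neither player gains by switching there.

(A, B)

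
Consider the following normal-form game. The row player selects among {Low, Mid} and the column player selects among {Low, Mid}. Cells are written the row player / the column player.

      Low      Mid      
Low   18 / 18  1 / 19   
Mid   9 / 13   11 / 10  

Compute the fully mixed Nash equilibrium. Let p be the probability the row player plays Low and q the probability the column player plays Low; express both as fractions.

Each player's mixing probability is pinned down by making the *other* player indifferent.
The column player indifferent between Low and Mid: p·18 + (1−p)·13 = p·19 + (1−p)·10 ⟹ 13 + 5p = 10 + 9p ⟹ p = 3/4.
The row player indifferent between Low and Mid: q·18 + (1−q)·1 = q·9 + (1−q)·11 ⟹ 1 + 17q = 11 + (-2)q ⟹ q = 10/19.

p = 3/4, q = 10/19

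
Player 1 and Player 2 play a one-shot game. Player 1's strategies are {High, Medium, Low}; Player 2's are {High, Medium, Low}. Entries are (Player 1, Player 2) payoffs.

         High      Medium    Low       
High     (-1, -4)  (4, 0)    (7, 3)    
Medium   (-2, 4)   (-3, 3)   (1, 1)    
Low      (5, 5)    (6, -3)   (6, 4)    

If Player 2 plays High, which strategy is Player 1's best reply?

With Player 2 fixed at High, Player 1's payoffs are: High → -1, Medium → -2, Low → 5.
The maximum is 5, achieved by Low.

Low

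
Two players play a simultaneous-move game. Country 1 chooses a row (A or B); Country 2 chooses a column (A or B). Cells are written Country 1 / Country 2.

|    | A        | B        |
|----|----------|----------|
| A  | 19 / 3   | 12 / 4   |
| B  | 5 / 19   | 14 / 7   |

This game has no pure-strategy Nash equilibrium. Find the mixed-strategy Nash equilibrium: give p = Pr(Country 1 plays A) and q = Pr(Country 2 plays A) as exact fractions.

p = 12/13, q = 1/8

In a mixed NE each player is indifferent between their pure strategies, so the opponent's mix sets the indifference.
Country 2 indifferent between A and B: p·3 + (1−p)·19 = p·4 + (1−p)·7 ⟹ 19 + (-16)p = 7 + (-3)p ⟹ p = 12/13.
Country 1 indifferent between A and B: q·19 + (1−q)·12 = q·5 + (1−q)·14 ⟹ 12 + 7q = 14 + (-9)q ⟹ q = 1/8.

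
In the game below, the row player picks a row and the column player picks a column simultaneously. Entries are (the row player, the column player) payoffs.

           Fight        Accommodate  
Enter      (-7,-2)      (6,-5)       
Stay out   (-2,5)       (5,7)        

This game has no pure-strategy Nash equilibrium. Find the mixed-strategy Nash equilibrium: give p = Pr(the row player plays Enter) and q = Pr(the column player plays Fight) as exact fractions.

p = 2/5, q = 1/6

In a mixed NE each player is indifferent between their pure strategies, so the opponent's mix sets the indifference.
The column player indifferent between Fight and Accommodate: p·(-2) + (1−p)·5 = p·(-5) + (1−p)·7 ⟹ 5 + (-7)p = 7 + (-12)p ⟹ p = 2/5.
The row player indifferent between Enter and Stay out: q·(-7) + (1−q)·6 = q·(-2) + (1−q)·5 ⟹ 6 + (-13)q = 5 + (-7)q ⟹ q = 1/6.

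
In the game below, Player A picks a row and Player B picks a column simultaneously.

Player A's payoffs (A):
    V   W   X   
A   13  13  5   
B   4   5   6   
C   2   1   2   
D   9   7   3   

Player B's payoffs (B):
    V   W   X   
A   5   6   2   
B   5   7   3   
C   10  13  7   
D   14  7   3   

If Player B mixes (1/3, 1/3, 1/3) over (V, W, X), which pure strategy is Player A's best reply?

A

Compute Player A's expected payoff from each pure strategy against the given mix.
A: (1/3)·13 + (1/3)·13 + (1/3)·5 = 31/3
B: (1/3)·4 + (1/3)·5 + (1/3)·6 = 5
C: (1/3)·2 + (1/3)·1 + (1/3)·2 = 5/3
D: (1/3)·9 + (1/3)·7 + (1/3)·3 = 19/3
Highest expected payoff is 31/3, from A.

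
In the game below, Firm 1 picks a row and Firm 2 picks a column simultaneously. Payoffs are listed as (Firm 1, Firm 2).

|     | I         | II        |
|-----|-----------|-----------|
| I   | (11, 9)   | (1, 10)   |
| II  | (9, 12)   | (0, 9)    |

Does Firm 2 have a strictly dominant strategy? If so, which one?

A strategy is strictly dominant if it gives Firm 2 a strictly higher payoff than every other strategy, against every choice by the opponent.
I is not dominant: against I, II gives 10 > 9.
II is not dominant: against II, I gives 12 > 9.
No single strategy is best against every opponent action.

No strictly dominant strategy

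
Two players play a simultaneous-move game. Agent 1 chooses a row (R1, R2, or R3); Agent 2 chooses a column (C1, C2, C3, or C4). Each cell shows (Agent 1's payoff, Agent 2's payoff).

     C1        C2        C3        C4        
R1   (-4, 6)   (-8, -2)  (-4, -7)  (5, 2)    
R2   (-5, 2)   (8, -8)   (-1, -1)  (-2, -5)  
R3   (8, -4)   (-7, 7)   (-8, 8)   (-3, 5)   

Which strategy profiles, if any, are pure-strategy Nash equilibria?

None

Check mutual best responses: a cell is a NE iff neither player can gain by unilaterally deviating.
Agent 1's best responses — vs C1: R3 (payoff 8); vs C2: R2 (payoff 8); vs C3: R2 (payoff -1); vs C4: R1 (payoff 5).
Agent 2's best responses — vs R1: C1 (payoff 6); vs R2: C1 (payoff 2); vs R3: C3 (payoff 8).
No cell has both players best-responding. For instance, Agent 1's best reply to C2 is R2, but against R2 Agent 2 prefers C1 over C2.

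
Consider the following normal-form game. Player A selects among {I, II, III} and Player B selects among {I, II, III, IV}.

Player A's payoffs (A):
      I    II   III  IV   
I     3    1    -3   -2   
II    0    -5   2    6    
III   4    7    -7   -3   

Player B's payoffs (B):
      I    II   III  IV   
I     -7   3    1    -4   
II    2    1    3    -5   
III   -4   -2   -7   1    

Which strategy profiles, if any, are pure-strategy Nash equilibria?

(II, III)

Find each player's best response to every opponent strategy; NE are the intersections.
Player A's best responses — vs I: III (payoff 4); vs II: III (payoff 7); vs III: II (payoff 2); vs IV: II (payoff 6).
Player B's best responses — vs I: II (payoff 3); vs II: III (payoff 3); vs III: IV (payoff 1).
The only mutual best response is (II, III); neither player gains by switching there.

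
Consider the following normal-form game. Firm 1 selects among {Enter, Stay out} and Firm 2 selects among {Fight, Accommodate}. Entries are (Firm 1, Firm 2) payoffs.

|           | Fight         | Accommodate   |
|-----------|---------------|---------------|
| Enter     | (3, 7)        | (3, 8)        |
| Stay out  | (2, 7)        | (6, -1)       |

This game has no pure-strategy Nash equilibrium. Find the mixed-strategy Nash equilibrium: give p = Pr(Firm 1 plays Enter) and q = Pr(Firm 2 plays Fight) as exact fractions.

p = 8/9, q = 3/4

Each player's mixing probability is pinned down by making the *other* player indifferent.
Firm 2 indifferent between Fight and Accommodate: p·7 + (1−p)·7 = p·8 + (1−p)·(-1) ⟹ 7 + 0p = (-1) + 9p ⟹ p = 8/9.
Firm 1 indifferent between Enter and Stay out: q·3 + (1−q)·3 = q·2 + (1−q)·6 ⟹ 3 + 0q = 6 + (-4)q ⟹ q = 3/4.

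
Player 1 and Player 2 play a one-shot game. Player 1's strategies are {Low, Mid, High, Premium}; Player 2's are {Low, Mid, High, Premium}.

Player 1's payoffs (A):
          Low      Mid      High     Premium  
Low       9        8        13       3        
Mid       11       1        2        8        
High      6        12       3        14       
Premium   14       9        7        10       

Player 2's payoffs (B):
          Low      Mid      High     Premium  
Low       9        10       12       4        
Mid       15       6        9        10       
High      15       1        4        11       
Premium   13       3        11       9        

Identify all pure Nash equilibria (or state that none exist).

(Low, High) and (Premium, Low)

A profile is a Nash equilibrium when each player is best-responding to the other.
Player 1's best responses — vs Low: Premium (payoff 14); vs Mid: High (payoff 12); vs High: Low (payoff 13); vs Premium: High (payoff 14).
Player 2's best responses — vs Low: High (payoff 12); vs Mid: Low (payoff 15); vs High: Low (payoff 15); vs Premium: Low (payoff 13).
Mutual best responses occur at (Low, High) and (Premium, Low); at each, neither player gains by switching.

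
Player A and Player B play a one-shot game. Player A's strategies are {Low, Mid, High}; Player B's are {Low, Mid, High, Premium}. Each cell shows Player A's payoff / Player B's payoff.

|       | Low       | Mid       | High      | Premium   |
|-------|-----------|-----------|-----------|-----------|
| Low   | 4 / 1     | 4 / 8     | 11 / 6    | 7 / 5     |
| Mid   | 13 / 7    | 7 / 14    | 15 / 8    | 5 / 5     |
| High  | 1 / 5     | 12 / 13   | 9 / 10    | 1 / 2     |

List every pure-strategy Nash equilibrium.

(High, Mid)

Find each player's best response to every opponent strategy; NE are the intersections.
Player A's best responses — vs Low: Mid (payoff 13); vs Mid: High (payoff 12); vs High: Mid (payoff 15); vs Premium: Low (payoff 7).
Player B's best responses — vs Low: Mid (payoff 8); vs Mid: Mid (payoff 14); vs High: Mid (payoff 13).
The only mutual best response is (High, Mid); neither player gains by switching there.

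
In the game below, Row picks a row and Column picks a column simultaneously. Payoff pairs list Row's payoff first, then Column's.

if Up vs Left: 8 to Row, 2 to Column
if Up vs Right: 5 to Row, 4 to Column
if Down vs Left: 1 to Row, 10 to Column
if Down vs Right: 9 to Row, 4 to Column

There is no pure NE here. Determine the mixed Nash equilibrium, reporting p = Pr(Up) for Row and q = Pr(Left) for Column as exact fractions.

p = 3/4, q = 4/11

Each player's mixing probability is pinned down by making the *other* player indifferent.
Column indifferent between Left and Right: p·2 + (1−p)·10 = p·4 + (1−p)·4 ⟹ 10 + (-8)p = 4 + 0p ⟹ p = 3/4.
Row indifferent between Up and Down: q·8 + (1−q)·5 = q·1 + (1−q)·9 ⟹ 5 + 3q = 9 + (-8)q ⟹ q = 4/11.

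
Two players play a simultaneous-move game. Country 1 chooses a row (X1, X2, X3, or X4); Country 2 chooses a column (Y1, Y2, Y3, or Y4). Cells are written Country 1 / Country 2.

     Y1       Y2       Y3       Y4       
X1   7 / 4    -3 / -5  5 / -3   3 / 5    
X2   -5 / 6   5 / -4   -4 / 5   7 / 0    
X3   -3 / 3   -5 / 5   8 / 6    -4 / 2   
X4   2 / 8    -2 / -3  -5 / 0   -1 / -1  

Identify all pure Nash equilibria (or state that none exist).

Check mutual best responses: a cell is a NE iff neither player can gain by unilaterally deviating.
Country 1's best responses — vs Y1: X1 (payoff 7); vs Y2: X2 (payoff 5); vs Y3: X3 (payoff 8); vs Y4: X2 (payoff 7).
Country 2's best responses — vs X1: Y4 (payoff 5); vs X2: Y1 (payoff 6); vs X3: Y3 (payoff 6); vs X4: Y1 (payoff 8).
The only mutual best response is (X3, Y3); neither player gains by switching there.

(X3, Y3)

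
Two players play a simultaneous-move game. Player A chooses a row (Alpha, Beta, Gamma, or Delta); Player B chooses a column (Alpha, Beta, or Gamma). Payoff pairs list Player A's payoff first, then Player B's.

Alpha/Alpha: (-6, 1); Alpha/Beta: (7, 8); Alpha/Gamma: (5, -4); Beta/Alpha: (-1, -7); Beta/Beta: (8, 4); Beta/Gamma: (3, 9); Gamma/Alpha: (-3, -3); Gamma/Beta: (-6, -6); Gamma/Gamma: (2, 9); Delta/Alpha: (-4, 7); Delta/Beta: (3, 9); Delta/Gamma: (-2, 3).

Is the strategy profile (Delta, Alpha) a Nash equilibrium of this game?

Holding Player B at Alpha: Player A gets -4 from Delta but could get -1 by switching to Beta. Player A has a profitable deviation.

No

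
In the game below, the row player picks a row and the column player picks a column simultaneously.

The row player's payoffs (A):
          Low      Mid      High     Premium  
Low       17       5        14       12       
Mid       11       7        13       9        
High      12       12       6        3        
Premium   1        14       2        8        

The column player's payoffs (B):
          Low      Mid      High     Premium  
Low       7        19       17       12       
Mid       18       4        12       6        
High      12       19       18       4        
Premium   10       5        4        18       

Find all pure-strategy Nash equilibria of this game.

There is no pure-strategy Nash equilibrium

Find each player's best response to every opponent strategy; NE are the intersections.
The row player's best responses — vs Low: Low (payoff 17); vs Mid: Premium (payoff 14); vs High: Low (payoff 14); vs Premium: Low (payoff 12).
The column player's best responses — vs Low: Mid (payoff 19); vs Mid: Low (payoff 18); vs High: Mid (payoff 19); vs Premium: Premium (payoff 18).
No cell has both players best-responding. For instance, the row player's best reply to Low is Low, but against Low the column player prefers Mid over Low.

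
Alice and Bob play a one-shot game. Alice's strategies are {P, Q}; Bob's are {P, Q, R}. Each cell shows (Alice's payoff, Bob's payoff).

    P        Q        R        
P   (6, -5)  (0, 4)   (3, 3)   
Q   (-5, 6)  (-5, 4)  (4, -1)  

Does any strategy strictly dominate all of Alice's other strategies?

No strictly dominant strategy

Check whether one of Alice's strategies beats all alternatives regardless of what the opponent does.
P is not dominant: against R, Q gives 4 > 3.
Q is not dominant: against P, P gives 6 > -5.
No single strategy is best against every opponent action.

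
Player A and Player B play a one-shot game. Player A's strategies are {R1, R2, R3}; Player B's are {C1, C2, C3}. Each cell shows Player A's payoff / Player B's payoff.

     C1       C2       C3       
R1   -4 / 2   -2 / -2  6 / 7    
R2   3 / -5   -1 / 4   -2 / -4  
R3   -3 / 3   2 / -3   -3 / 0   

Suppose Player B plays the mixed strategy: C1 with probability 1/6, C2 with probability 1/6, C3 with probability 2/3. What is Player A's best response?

Compute Player A's expected payoff from each pure strategy against the given mix.
R1: (1/6)·(-4) + (1/6)·(-2) + (2/3)·6 = 3
R2: (1/6)·3 + (1/6)·(-1) + (2/3)·(-2) = -1
R3: (1/6)·(-3) + (1/6)·2 + (2/3)·(-3) = -13/6
Highest expected payoff is 3, from R1.

R1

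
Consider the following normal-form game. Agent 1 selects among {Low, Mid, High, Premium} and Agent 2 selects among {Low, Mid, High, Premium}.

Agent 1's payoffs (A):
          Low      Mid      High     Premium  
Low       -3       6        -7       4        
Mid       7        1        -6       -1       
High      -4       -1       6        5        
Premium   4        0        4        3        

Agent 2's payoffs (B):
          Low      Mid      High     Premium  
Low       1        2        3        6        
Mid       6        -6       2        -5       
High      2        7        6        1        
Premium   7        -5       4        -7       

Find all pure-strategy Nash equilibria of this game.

(Mid, Low)

A profile is a Nash equilibrium when each player is best-responding to the other.
Agent 1's best responses — vs Low: Mid (payoff 7); vs Mid: Low (payoff 6); vs High: High (payoff 6); vs Premium: High (payoff 5).
Agent 2's best responses — vs Low: Premium (payoff 6); vs Mid: Low (payoff 6); vs High: Mid (payoff 7); vs Premium: Low (payoff 7).
The only mutual best response is (Mid, Low); neither player gains by switching there.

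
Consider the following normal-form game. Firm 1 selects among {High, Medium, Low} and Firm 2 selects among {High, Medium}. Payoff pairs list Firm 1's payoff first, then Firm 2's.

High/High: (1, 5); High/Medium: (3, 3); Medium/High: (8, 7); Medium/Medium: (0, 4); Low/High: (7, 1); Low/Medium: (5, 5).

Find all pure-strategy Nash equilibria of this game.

(Medium, High) and (Low, Medium)

Check mutual best responses: a cell is a NE iff neither player can gain by unilaterally deviating.
Firm 1's best responses — vs High: Medium (payoff 8); vs Medium: Low (payoff 5).
Firm 2's best responses — vs High: High (payoff 5); vs Medium: High (payoff 7); vs Low: Medium (payoff 5).
Mutual best responses occur at (Medium, High) and (Low, Medium); at each, neither player gains by switching.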